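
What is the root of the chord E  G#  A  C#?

A

E, G#, A, C# are the tones of an A major seventh chord (A–C#–E–G#), making A the root.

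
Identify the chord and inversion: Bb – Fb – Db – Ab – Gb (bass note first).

The distinct note names are Bb, Fb, Db, Ab, Gb. Stacked in thirds they read Gb–Bb–Db–Fb–Ab, which is a dominant ninth chord on Gb.
Bb is the third of Gb dominant ninth; third in the bass means first inversion.

Gb dominant ninth, first inversion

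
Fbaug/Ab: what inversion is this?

Fbaug/Ab means Fb augmented with Ab in the bass. Ab is the third of Fb augmented (Fb–Ab–C), so this is first inversion.

first inversion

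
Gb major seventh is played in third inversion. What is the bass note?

F

The seventh of Gb major seventh (Gb–Bb–Db–F) is F; that is the bass in third inversion.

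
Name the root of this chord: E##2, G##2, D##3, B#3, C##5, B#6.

Reordering E##, G##, D##, B#, C## into stacked thirds gives C##–E##–G##–B#–D##; the bottom of that stack, C##, is the root.

C##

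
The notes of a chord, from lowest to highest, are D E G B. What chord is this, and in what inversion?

The distinct note names are D, E, G, B. Stacked in thirds they read E–G–B–D, which is a minor seventh chord on E.
D is the seventh of E minor seventh; seventh in the bass means third inversion (figured bass 4/2).

E minor seventh, third inversion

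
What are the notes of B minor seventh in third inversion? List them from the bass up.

A, B, D, F#

Spelling B minor seventh: B–D–F#–A. In third inversion the seventh is bass, giving A, B, D, F# from the bottom.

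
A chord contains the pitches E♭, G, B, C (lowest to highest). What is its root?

Eb, G, B, C are the tones of a C minor-major seventh chord (C–Eb–G–B), making C the root.

C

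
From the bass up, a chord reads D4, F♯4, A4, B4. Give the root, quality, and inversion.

B minor seventh, first inversion

Reducing to letter names: D, F#, A, B. These stack in thirds as B–D–F#–A — a B minor seventh chord.
D is the third of B minor seventh; third in the bass means first inversion (figured bass 6/5).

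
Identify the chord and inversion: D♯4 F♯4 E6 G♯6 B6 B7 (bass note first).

Reducing to letter names: D#, F#, E, G#, B. These stack in thirds as E–G#–B–D#–F# — an E major ninth chord.
With the seventh (D#) in the bass, the chord is in third inversion.

E major ninth, third inversion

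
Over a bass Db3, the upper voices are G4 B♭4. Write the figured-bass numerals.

6/4

The notes Db, G, Bb stack in thirds as G–Bb–Db — a G diminished triad. The bass Db is the fifth, so this is second inversion: figured 6/4.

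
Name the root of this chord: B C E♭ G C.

B, C, Eb, G are the tones of a C minor-major seventh chord (C–Eb–G–B), making C the root.

C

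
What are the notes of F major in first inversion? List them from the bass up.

The chord tones are F–A–C. With the third (A) lowest for first inversion: A, C, F.

A, C, F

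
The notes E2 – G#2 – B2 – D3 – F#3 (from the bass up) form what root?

Reordering E, G#, B, D, F# into stacked thirds gives E–G#–B–D–F#; the bottom of that stack, E, is the root.

E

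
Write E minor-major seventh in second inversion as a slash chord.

Second inversion of E minor-major seventh has the fifth (B) in the bass. As a slash chord: Em(maj7)/B.

Em(maj7)/B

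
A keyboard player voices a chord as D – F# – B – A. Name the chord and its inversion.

The pitch classes D, F#, B, A arrange in thirds as B–D–F#–A: a B minor seventh chord.
D is the third of B minor seventh; third in the bass means first inversion (figured bass 6/5).

B minor seventh, first inversion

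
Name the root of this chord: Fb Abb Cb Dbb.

The distinct letter names are Fb, Abb, Cb, Dbb. Arranged as a stack of thirds they read Dbb–Fb–Abb–Cb, so Dbb is the root (a Dbb major seventh chord).

Dbb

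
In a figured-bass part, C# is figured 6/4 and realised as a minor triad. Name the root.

The figures 6/4 mean the fifth of the chord is in the bass. If C# is the fifth of a minor triad, the root is F# (chord tones F#–A–C#).

F#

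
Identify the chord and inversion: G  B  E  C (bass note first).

The distinct note names are G, B, E, C. Stacked in thirds they read C–E–G–B, which is a major seventh chord on C.
G is the fifth of C major seventh; fifth in the bass means second inversion (figured bass 4/3).

C major seventh, second inversion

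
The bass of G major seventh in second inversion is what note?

In second inversion the fifth is lowest. For G major seventh (G–B–D–F#) that is D.

D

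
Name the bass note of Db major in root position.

Db major is Db–F–Ab. Root position places the root in the bass: Db.

Db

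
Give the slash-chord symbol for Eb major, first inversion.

EbM/G

First inversion of Eb major has the third (G) in the bass. As a slash chord: EbM/G.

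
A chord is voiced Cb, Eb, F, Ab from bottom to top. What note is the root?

F

Reordering Cb, Eb, F, Ab into stacked thirds gives F–Ab–Cb–Eb; the bottom of that stack, F, is the root.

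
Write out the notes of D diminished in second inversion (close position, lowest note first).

D diminished is D–F–Ab. Second inversion puts the fifth (Ab) in the bass, with the remaining tones above: Ab, D, F.

Ab, D, F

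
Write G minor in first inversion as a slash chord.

First inversion of G minor has the third (Bb) in the bass. As a slash chord: Gm/Bb.

Gm/Bb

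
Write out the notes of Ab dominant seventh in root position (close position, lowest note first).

Ab dominant seventh is Ab–C–Eb–Gb. Root position puts the root (Ab) in the bass, with the remaining tones above: Ab, C, Eb, Gb.

Ab, C, Eb, Gb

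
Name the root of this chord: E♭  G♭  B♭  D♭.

Eb

Reordering Eb, Gb, Bb, Db into stacked thirds gives Eb–Gb–Bb–Db; the bottom of that stack, Eb, is the root.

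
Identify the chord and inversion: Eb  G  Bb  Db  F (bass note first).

Eb dominant ninth, root position

Reducing to letter names: Eb, G, Bb, Db, F. These stack in thirds as Eb–G–Bb–Db–F — an Eb dominant ninth chord.
The lowest note is Eb, the root of the chord, so this is root position.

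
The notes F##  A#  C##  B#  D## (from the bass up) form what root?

Reordering F##, A#, C##, B#, D## into stacked thirds gives B#–D##–F##–A#–C##; the bottom of that stack, B#, is the root.

B#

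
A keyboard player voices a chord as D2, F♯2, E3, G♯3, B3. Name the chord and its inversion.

E dominant ninth, third inversion

The pitch classes D, F#, E, G#, B arrange in thirds as E–G#–B–D–F#: an E dominant ninth chord.
The lowest note is D, the seventh of the chord, so this is third inversion.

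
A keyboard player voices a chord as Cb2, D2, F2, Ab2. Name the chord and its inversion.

The distinct note names are Cb, D, F, Ab. Stacked in thirds they read D–F–Ab–Cb, which is a diminished seventh chord on D.
With the seventh (Cb) in the bass, the chord is in third inversion (figured bass 4/2).

D diminished seventh, third inversion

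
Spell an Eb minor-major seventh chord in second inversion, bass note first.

Bb, D, Eb, Gb

Eb minor-major seventh is Eb–Gb–Bb–D. Second inversion puts the fifth (Bb) in the bass, with the remaining tones above: Bb, D, Eb, Gb.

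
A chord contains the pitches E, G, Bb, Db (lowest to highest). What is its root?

Reordering E, G, Bb, Db into stacked thirds gives E–G–Bb–Db; the bottom of that stack, E, is the root.

E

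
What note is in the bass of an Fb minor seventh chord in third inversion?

Ebb

In third inversion the seventh is lowest. For Fb minor seventh (Fb–Abb–Cb–Ebb) that is Ebb.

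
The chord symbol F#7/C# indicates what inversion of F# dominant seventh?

F#7/C# means F# dominant seventh with C# in the bass. C# is the fifth of F# dominant seventh (F#–A#–C#–E), so this is second inversion.

second inversion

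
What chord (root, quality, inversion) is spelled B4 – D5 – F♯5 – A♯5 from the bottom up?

The pitch classes B, D, F#, A# arrange in thirds as B–D–F#–A#: a B minor-major seventh chord.
With the root (B) in the bass, the chord is in root position (figured bass 7).

B minor-major seventh, root position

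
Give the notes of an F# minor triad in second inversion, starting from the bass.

F# minor is F#–A–C#. Second inversion puts the fifth (C#) in the bass, with the remaining tones above: C#, F#, A.

C#, F#, A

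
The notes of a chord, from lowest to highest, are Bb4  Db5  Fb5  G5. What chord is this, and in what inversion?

G diminished seventh, first inversion

The pitch classes Bb, Db, Fb, G arrange in thirds as G–Bb–Db–Fb: a G diminished seventh chord.
The lowest note is Bb, the third of the chord, so this is first inversion (figured bass 6/5).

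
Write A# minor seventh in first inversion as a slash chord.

A#m7/C#

First inversion of A# minor seventh has the third (C#) in the bass. As a slash chord: A#m7/C#.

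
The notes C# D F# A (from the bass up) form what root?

D

The distinct letter names are C#, D, F#, A. Arranged as a stack of thirds they read D–F#–A–C#, so D is the root (a D major seventh chord).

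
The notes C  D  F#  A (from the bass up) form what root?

D

C, D, F#, A are the tones of a D dominant seventh chord (D–F#–A–C), making D the root.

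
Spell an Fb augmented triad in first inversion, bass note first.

Ab, C, Fb

Spelling Fb augmented: Fb–Ab–C. In first inversion the third is bass, giving Ab, C, Fb from the bottom.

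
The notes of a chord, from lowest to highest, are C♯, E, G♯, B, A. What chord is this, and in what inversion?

Reducing to letter names: C#, E, G#, B, A. These stack in thirds as A–C#–E–G#–B — an A major ninth chord.
With the third (C#) in the bass, the chord is in first inversion.

A major ninth, first inversion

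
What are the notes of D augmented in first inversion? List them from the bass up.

F#, A#, D

Spelling D augmented: D–F#–A#. In first inversion the third is bass, giving F#, A#, D from the bottom.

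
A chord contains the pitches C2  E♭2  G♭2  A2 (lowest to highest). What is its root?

A

Reordering C, Eb, Gb, A into stacked thirds gives A–C–Eb–Gb; the bottom of that stack, A, is the root.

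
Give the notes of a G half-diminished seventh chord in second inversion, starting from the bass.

Db, F, G, Bb

G half-diminished seventh is G–Bb–Db–F. Second inversion puts the fifth (Db) in the bass, with the remaining tones above: Db, F, G, Bb.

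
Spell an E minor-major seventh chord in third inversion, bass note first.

D#, E, G, B

The chord tones are E–G–B–D#. With the seventh (D#) lowest for third inversion: D#, E, G, B.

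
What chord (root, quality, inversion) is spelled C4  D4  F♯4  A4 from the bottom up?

The distinct note names are C, D, F#, A. Stacked in thirds they read D–F#–A–C, which is a dominant seventh chord on D.
C is the seventh of D dominant seventh; seventh in the bass means third inversion (figured bass 4/2).

D dominant seventh, third inversion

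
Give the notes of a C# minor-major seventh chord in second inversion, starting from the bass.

The chord tones are C#–E–G#–B#. With the fifth (G#) lowest for second inversion: G#, B#, C#, E.

G#, B#, C#, E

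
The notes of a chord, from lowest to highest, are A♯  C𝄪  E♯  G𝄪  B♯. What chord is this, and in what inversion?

The distinct note names are A#, C##, E#, G##, B#. Stacked in thirds they read A#–C##–E#–G##–B#, which is a major ninth chord on A#.
The lowest note is A#, the root of the chord, so this is root position.

A# major ninth, root position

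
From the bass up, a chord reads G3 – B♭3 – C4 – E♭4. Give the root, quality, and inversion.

The distinct note names are G, Bb, C, Eb. Stacked in thirds they read C–Eb–G–Bb, which is a minor seventh chord on C.
The lowest note is G, the fifth of the chord, so this is second inversion (figured bass 4/3).

C minor seventh, second inversion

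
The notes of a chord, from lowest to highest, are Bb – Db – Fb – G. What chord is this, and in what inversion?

The distinct note names are Bb, Db, Fb, G. Stacked in thirds they read G–Bb–Db–Fb, which is a diminished seventh chord on G.
With the third (Bb) in the bass, the chord is in first inversion (figured bass 6/5).

G diminished seventh, first inversion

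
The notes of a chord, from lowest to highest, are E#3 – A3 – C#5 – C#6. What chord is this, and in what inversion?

Reducing to letter names: E#, A, C#. These stack in thirds as A–C#–E# — an A augmented triad.
With the fifth (E#) in the bass, the chord is in second inversion (figured bass 6/4).

A augmented, second inversion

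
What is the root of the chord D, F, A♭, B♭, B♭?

Bb

D, F, Ab, Bb are the tones of a Bb dominant seventh chord (Bb–D–F–Ab), making Bb the root.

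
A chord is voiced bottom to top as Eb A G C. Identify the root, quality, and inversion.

The pitch classes Eb, A, G, C arrange in thirds as A–C–Eb–G: an A half-diminished seventh chord.
With the fifth (Eb) in the bass, the chord is in second inversion (figured bass 4/3).

A half-diminished seventh, second inversion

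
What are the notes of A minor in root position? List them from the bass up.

A, C, E

Spelling A minor: A–C–E. In root position the root is bass, giving A, C, E from the bottom.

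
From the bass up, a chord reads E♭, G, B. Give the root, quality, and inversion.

The distinct note names are Eb, G, B. Stacked in thirds they read Eb–G–B, which is an augmented triad on Eb.
The lowest note is Eb, the root of the chord, so this is root position (figured bass 5/3).

Eb augmented, root position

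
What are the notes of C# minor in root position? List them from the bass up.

The chord tones are C#–E–G#. With the root (C#) lowest for root position: C#, E, G#.

C#, E, G#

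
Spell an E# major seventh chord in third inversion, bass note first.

D##, E#, G##, B#

Spelling E# major seventh: E#–G##–B#–D##. In third inversion the seventh is bass, giving D##, E#, G##, B# from the bottom.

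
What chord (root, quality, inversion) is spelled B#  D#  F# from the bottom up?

B# diminished, root position

The distinct note names are B#, D#, F#. Stacked in thirds they read B#–D#–F#, which is a diminished triad on B#.
With the root (B#) in the bass, the chord is in root position (figured bass 5/3).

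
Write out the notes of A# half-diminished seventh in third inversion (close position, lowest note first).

G#, A#, C#, E

Spelling A# half-diminished seventh: A#–C#–E–G#. In third inversion the seventh is bass, giving G#, A#, C#, E from the bottom.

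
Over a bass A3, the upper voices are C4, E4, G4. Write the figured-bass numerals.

The notes A, C, E, G stack in thirds as A–C–E–G — an A minor seventh chord. The bass A is the root, so this is root position: figured 7.

7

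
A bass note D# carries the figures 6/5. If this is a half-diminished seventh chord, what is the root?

The figures 6/5 mean the third of the chord is in the bass. If D# is the third of a half-diminished seventh chord, the root is B# (chord tones B#–D#–F#–A#).

B#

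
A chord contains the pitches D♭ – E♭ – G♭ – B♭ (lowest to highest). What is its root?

Db, Eb, Gb, Bb are the tones of an Eb minor seventh chord (Eb–Gb–Bb–Db), making Eb the root.

Eb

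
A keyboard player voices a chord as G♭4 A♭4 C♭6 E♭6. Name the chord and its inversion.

Reducing to letter names: Gb, Ab, Cb, Eb. These stack in thirds as Ab–Cb–Eb–Gb — an Ab minor seventh chord.
With the seventh (Gb) in the bass, the chord is in third inversion (figured bass 4/2).

Ab minor seventh, third inversion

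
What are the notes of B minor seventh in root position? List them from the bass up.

The chord tones are B–D–F#–A. With the root (B) lowest for root position: B, D, F#, A.

B, D, F#, A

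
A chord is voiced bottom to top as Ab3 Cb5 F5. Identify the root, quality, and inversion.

F diminished, first inversion

The pitch classes Ab, Cb, F arrange in thirds as F–Ab–Cb: an F diminished triad.
The lowest note is Ab, the third of the chord, so this is first inversion (figured bass 6).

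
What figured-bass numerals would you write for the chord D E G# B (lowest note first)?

4/2

The notes D, E, G#, B stack in thirds as E–G#–B–D — an E dominant seventh chord. The bass D is the seventh, so this is third inversion: figured 4/2.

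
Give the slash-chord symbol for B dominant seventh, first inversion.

First inversion of B dominant seventh has the third (D#) in the bass. As a slash chord: B7/D#.

B7/D#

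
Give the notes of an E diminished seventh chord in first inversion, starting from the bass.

Spelling E diminished seventh: E–G–Bb–Db. In first inversion the third is bass, giving G, Bb, Db, E from the bottom.

G, Bb, Db, E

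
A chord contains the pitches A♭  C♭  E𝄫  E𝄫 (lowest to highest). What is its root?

Ab

Reordering Ab, Cb, Ebb into stacked thirds gives Ab–Cb–Ebb; the bottom of that stack, Ab, is the root.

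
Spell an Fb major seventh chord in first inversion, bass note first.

The chord tones are Fb–Ab–Cb–Eb. With the third (Ab) lowest for first inversion: Ab, Cb, Eb, Fb.

Ab, Cb, Eb, Fb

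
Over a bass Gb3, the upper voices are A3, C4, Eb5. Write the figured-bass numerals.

The notes Gb, A, C, Eb stack in thirds as A–C–Eb–Gb — an A diminished seventh chord. The bass Gb is the seventh, so this is third inversion: figured 4/2.

4/2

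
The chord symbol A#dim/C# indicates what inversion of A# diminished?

first inversion

A#dim/C# means A# diminished with C# in the bass. C# is the third of A# diminished (A#–C#–E), so this is first inversion.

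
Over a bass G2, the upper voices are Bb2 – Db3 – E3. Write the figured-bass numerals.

6/5

The notes G, Bb, Db, E stack in thirds as E–G–Bb–Db — an E diminished seventh chord. The bass G is the third, so this is first inversion: figured 6/5.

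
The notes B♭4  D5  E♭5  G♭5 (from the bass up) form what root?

The distinct letter names are Bb, D, Eb, Gb. Arranged as a stack of thirds they read Eb–Gb–Bb–D, so Eb is the root (an Eb minor-major seventh chord).

Eb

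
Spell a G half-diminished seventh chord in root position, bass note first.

G, Bb, Db, F

Spelling G half-diminished seventh: G–Bb–Db–F. In root position the root is bass, giving G, Bb, Db, F from the bottom.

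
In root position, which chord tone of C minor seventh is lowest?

C minor seventh is C–Eb–G–Bb. Root position places the root in the bass: C.

C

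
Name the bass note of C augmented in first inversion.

E

The third of C augmented (C–E–G#) is E; that is the bass in first inversion.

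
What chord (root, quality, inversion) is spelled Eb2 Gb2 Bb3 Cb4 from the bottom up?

The distinct note names are Eb, Gb, Bb, Cb. Stacked in thirds they read Cb–Eb–Gb–Bb, which is a major seventh chord on Cb.
Eb is the third of Cb major seventh; third in the bass means first inversion (figured bass 6/5).

Cb major seventh, first inversion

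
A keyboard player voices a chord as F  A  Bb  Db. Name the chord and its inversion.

The pitch classes F, A, Bb, Db arrange in thirds as Bb–Db–F–A: a Bb minor-major seventh chord.
F is the fifth of Bb minor-major seventh; fifth in the bass means second inversion (figured bass 4/3).

Bb minor-major seventh, second inversion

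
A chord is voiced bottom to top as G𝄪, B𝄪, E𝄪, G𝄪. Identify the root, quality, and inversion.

The pitch classes G##, B##, E## arrange in thirds as E##–G##–B##: an E## minor triad.
The lowest note is G##, the third of the chord, so this is first inversion (figured bass 6).

E## minor, first inversion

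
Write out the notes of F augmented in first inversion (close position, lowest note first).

A, C#, F

F augmented is F–A–C#. First inversion puts the third (A) in the bass, with the remaining tones above: A, C#, F.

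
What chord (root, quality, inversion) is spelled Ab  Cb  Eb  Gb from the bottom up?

Ab minor seventh, root position

The distinct note names are Ab, Cb, Eb, Gb. Stacked in thirds they read Ab–Cb–Eb–Gb, which is a minor seventh chord on Ab.
The lowest note is Ab, the root of the chord, so this is root position (figured bass 7).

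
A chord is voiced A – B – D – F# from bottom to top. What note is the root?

B

Reordering A, B, D, F# into stacked thirds gives B–D–F#–A; the bottom of that stack, B, is the root.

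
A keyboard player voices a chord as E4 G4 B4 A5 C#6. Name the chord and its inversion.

A dominant ninth, second inversion

The pitch classes E, G, B, A, C# arrange in thirds as A–C#–E–G–B: an A dominant ninth chord.
The lowest note is E, the fifth of the chord, so this is second inversion.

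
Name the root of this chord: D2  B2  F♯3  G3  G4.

D, B, F#, G are the tones of a G major seventh chord (G–B–D–F#), making G the root.

G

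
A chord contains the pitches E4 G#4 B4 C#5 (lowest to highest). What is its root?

C#

E, G#, B, C# are the tones of a C# minor seventh chord (C#–E–G#–B), making C# the root.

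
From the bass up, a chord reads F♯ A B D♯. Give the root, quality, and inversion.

B dominant seventh, second inversion

The distinct note names are F#, A, B, D#. Stacked in thirds they read B–D#–F#–A, which is a dominant seventh chord on B.
With the fifth (F#) in the bass, the chord is in second inversion (figured bass 4/3).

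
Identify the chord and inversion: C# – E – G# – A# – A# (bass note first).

A# half-diminished seventh, first inversion

Reducing to letter names: C#, E, G#, A#. These stack in thirds as A#–C#–E–G# — an A# half-diminished seventh chord.
With the third (C#) in the bass, the chord is in first inversion (figured bass 6/5).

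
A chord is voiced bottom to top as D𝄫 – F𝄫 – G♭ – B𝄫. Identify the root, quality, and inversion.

Gb diminished seventh, second inversion

Reducing to letter names: Dbb, Fbb, Gb, Bbb. These stack in thirds as Gb–Bbb–Dbb–Fbb — a Gb diminished seventh chord.
The lowest note is Dbb, the fifth of the chord, so this is second inversion (figured bass 4/3).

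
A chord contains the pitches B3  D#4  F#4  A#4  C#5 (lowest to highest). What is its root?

Reordering B, D#, F#, A#, C# into stacked thirds gives B–D#–F#–A#–C#; the bottom of that stack, B, is the root.

B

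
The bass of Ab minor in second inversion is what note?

Eb

Ab minor is Ab–Cb–Eb. Second inversion places the fifth in the bass: Eb.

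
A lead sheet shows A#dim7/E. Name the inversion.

second inversion

A#dim7/E means A# diminished seventh with E in the bass. E is the fifth of A# diminished seventh (A#–C#–E–G), so this is second inversion.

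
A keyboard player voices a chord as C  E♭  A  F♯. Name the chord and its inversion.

F# diminished seventh, second inversion

The distinct note names are C, Eb, A, F#. Stacked in thirds they read F#–A–C–Eb, which is a diminished seventh chord on F#.
The lowest note is C, the fifth of the chord, so this is second inversion (figured bass 4/3).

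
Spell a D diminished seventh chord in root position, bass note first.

D, F, Ab, Cb

The chord tones are D–F–Ab–Cb. With the root (D) lowest for root position: D, F, Ab, Cb.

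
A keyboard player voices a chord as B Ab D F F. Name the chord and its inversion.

B diminished seventh, root position

The pitch classes B, Ab, D, F arrange in thirds as B–D–F–Ab: a B diminished seventh chord.
With the root (B) in the bass, the chord is in root position (figured bass 7).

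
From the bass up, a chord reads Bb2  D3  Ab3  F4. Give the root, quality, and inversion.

Bb dominant seventh, root position

Reducing to letter names: Bb, D, Ab, F. These stack in thirds as Bb–D–F–Ab — a Bb dominant seventh chord.
Bb is the root of Bb dominant seventh; root in the bass means root position (figured bass 7).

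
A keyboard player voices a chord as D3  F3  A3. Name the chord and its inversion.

Reducing to letter names: D, F, A. These stack in thirds as D–F–A — a D minor triad.
The lowest note is D, the root of the chord, so this is root position (figured bass 5/3).

D minor, root position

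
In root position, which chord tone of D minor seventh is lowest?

D

D minor seventh is D–F–A–C. Root position places the root in the bass: D.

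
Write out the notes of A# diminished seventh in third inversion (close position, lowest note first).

A# diminished seventh is A#–C#–E–G. Third inversion puts the seventh (G) in the bass, with the remaining tones above: G, A#, C#, E.

G, A#, C#, E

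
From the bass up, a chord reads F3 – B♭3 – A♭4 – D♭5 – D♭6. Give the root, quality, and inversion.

The pitch classes F, Bb, Ab, Db arrange in thirds as Bb–Db–F–Ab: a Bb minor seventh chord.
The lowest note is F, the fifth of the chord, so this is second inversion (figured bass 4/3).

Bb minor seventh, second inversion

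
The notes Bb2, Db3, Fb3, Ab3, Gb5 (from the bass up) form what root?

Gb

Bb, Db, Fb, Ab, Gb are the tones of a Gb dominant ninth chord (Gb–Bb–Db–Fb–Ab), making Gb the root.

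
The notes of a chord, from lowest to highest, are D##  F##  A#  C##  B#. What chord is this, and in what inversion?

The distinct note names are D##, F##, A#, C##, B#. Stacked in thirds they read B#–D##–F##–A#–C##, which is a dominant ninth chord on B#.
With the third (D##) in the bass, the chord is in first inversion.

B# dominant ninth, first inversion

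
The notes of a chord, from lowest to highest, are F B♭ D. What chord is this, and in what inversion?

The distinct note names are F, Bb, D. Stacked in thirds they read Bb–D–F, which is a major triad on Bb.
The lowest note is F, the fifth of the chord, so this is second inversion (figured bass 6/4).

Bb major, second inversion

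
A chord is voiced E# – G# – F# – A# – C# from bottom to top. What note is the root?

Reordering E#, G#, F#, A#, C# into stacked thirds gives F#–A#–C#–E#–G#; the bottom of that stack, F#, is the root.

F#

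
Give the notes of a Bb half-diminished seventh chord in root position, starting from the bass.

The chord tones are Bb–Db–Fb–Ab. With the root (Bb) lowest for root position: Bb, Db, Fb, Ab.

Bb, Db, Fb, Ab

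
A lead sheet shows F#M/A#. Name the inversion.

F#M/A# means F# major with A# in the bass. A# is the third of F# major (F#–A#–C#), so this is first inversion.

first inversion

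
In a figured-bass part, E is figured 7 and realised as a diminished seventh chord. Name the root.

The figures 7 mean the root of the chord is in the bass. If E is the root of a diminished seventh chord, the root is E (chord tones E–G–Bb–Db).

E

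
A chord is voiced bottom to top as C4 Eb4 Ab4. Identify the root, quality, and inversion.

The distinct note names are C, Eb, Ab. Stacked in thirds they read Ab–C–Eb, which is a major triad on Ab.
The lowest note is C, the third of the chord, so this is first inversion (figured bass 6).

Ab major, first inversion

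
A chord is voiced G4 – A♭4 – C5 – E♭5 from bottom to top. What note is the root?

Ab

G, Ab, C, Eb are the tones of an Ab major seventh chord (Ab–C–Eb–G), making Ab the root.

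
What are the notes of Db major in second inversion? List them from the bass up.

Spelling Db major: Db–F–Ab. In second inversion the fifth is bass, giving Ab, Db, F from the bottom.

Ab, Db, F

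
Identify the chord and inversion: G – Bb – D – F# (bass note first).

G minor-major seventh, root position

Reducing to letter names: G, Bb, D, F#. These stack in thirds as G–Bb–D–F# — a G minor-major seventh chord.
The lowest note is G, the root of the chord, so this is root position (figured bass 7).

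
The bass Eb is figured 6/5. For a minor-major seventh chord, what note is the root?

The figures 6/5 mean the third of the chord is in the bass. If Eb is the third of a minor-major seventh chord, the root is C (chord tones C–Eb–G–B).

C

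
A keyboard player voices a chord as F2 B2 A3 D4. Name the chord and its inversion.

The pitch classes F, B, A, D arrange in thirds as B–D–F–A: a B half-diminished seventh chord.
F is the fifth of B half-diminished seventh; fifth in the bass means second inversion (figured bass 4/3).

B half-diminished seventh, second inversion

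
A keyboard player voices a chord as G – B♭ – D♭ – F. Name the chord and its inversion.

G half-diminished seventh, root position

The distinct note names are G, Bb, Db, F. Stacked in thirds they read G–Bb–Db–F, which is a half-diminished seventh chord on G.
With the root (G) in the bass, the chord is in root position (figured bass 7).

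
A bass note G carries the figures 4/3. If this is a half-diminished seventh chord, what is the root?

The figures 4/3 mean the fifth of the chord is in the bass. If G is the fifth of a half-diminished seventh chord, the root is C# (chord tones C#–E–G–B).

C#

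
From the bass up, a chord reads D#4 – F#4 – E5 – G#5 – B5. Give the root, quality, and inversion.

E major ninth, third inversion

The distinct note names are D#, F#, E, G#, B. Stacked in thirds they read E–G#–B–D#–F#, which is a major ninth chord on E.
D# is the seventh of E major ninth; seventh in the bass means third inversion.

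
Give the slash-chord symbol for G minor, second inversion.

Gm/D

Second inversion of G minor has the fifth (D) in the bass. As a slash chord: Gm/D.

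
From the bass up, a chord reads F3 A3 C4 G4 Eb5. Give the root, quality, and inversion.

The distinct note names are F, A, C, G, Eb. Stacked in thirds they read F–A–C–Eb–G, which is a dominant ninth chord on F.
The lowest note is F, the root of the chord, so this is root position.

F dominant ninth, root position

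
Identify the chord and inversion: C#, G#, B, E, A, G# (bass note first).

A major ninth, first inversion

The pitch classes C#, G#, B, E, A arrange in thirds as A–C#–E–G#–B: an A major ninth chord.
With the third (C#) in the bass, the chord is in first inversion.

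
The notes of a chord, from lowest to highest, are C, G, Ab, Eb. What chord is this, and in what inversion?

Ab major seventh, first inversion

The pitch classes C, G, Ab, Eb arrange in thirds as Ab–C–Eb–G: an Ab major seventh chord.
With the third (C) in the bass, the chord is in first inversion (figured bass 6/5).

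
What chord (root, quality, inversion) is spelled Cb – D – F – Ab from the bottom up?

D diminished seventh, third inversion

The pitch classes Cb, D, F, Ab arrange in thirds as D–F–Ab–Cb: a D diminished seventh chord.
With the seventh (Cb) in the bass, the chord is in third inversion (figured bass 4/2).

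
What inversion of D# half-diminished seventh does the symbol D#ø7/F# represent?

first inversion

D#ø7/F# means D# half-diminished seventh with F# in the bass. F# is the third of D# half-diminished seventh (D#–F#–A–C#), so this is first inversion.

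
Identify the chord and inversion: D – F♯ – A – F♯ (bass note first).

The distinct note names are D, F#, A. Stacked in thirds they read D–F#–A, which is a major triad on D.
D is the root of D major; root in the bass means root position (figured bass 5/3).

D major, root position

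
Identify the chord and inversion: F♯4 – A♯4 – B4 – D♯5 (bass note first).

Reducing to letter names: F#, A#, B, D#. These stack in thirds as B–D#–F#–A# — a B major seventh chord.
The lowest note is F#, the fifth of the chord, so this is second inversion (figured bass 4/3).

B major seventh, second inversion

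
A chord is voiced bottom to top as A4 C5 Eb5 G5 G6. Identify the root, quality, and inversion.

A half-diminished seventh, root position

The distinct note names are A, C, Eb, G. Stacked in thirds they read A–C–Eb–G, which is a half-diminished seventh chord on A.
The lowest note is A, the root of the chord, so this is root position (figured bass 7).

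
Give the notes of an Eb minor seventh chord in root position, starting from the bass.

Eb, Gb, Bb, Db

Spelling Eb minor seventh: Eb–Gb–Bb–Db. In root position the root is bass, giving Eb, Gb, Bb, Db from the bottom.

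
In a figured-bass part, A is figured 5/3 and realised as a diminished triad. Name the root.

A

The figures 5/3 mean the root of the chord is in the bass. If A is the root of a diminished triad, the root is A (chord tones A–C–Eb).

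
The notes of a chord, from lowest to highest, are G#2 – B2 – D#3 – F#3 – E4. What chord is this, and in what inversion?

The distinct note names are G#, B, D#, F#, E. Stacked in thirds they read E–G#–B–D#–F#, which is a major ninth chord on E.
G# is the third of E major ninth; third in the bass means first inversion.

E major ninth, first inversion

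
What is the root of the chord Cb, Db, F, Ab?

Cb, Db, F, Ab are the tones of a Db dominant seventh chord (Db–F–Ab–Cb), making Db the root.

Db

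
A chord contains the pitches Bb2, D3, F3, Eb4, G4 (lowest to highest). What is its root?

Eb

Bb, D, F, Eb, G are the tones of an Eb major ninth chord (Eb–G–Bb–D–F), making Eb the root.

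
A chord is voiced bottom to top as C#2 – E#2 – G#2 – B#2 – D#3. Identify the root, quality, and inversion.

C# major ninth, root position

Reducing to letter names: C#, E#, G#, B#, D#. These stack in thirds as C#–E#–G#–B#–D# — a C# major ninth chord.
With the root (C#) in the bass, the chord is in root position.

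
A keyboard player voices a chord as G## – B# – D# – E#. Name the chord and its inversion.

The distinct note names are G##, B#, D#, E#. Stacked in thirds they read E#–G##–B#–D#, which is a dominant seventh chord on E#.
The lowest note is G##, the third of the chord, so this is first inversion (figured bass 6/5).

E# dominant seventh, first inversion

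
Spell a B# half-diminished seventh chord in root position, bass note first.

Spelling B# half-diminished seventh: B#–D#–F#–A#. In root position the root is bass, giving B#, D#, F#, A# from the bottom.

B#, D#, F#, A#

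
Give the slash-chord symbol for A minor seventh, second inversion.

Am7/E

Second inversion of A minor seventh has the fifth (E) in the bass. As a slash chord: Am7/E.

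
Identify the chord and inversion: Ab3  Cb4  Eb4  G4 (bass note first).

The pitch classes Ab, Cb, Eb, G arrange in thirds as Ab–Cb–Eb–G: an Ab minor-major seventh chord.
With the root (Ab) in the bass, the chord is in root position (figured bass 7).

Ab minor-major seventh, root position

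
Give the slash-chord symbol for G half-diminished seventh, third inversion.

Third inversion of G half-diminished seventh has the seventh (F) in the bass. As a slash chord: Gø7/F.

Gø7/F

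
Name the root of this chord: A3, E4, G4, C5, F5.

F

A, E, G, C, F are the tones of an F major ninth chord (F–A–C–E–G), making F the root.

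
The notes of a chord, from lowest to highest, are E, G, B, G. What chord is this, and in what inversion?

E minor, root position

Reducing to letter names: E, G, B. These stack in thirds as E–G–B — an E minor triad.
With the root (E) in the bass, the chord is in root position (figured bass 5/3).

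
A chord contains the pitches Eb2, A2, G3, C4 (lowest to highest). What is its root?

The distinct letter names are Eb, A, G, C. Arranged as a stack of thirds they read A–C–Eb–G, so A is the root (an A half-diminished seventh chord).

A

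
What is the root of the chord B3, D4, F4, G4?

Reordering B, D, F, G into stacked thirds gives G–B–D–F; the bottom of that stack, G, is the root.

G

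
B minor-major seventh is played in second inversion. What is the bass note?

F#

The fifth of B minor-major seventh (B–D–F#–A#) is F#; that is the bass in second inversion.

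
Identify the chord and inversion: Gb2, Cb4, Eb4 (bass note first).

Reducing to letter names: Gb, Cb, Eb. These stack in thirds as Cb–Eb–Gb — a Cb major triad.
The lowest note is Gb, the fifth of the chord, so this is second inversion (figured bass 6/4).

Cb major, second inversion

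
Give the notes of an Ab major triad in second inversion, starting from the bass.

Ab major is Ab–C–Eb. Second inversion puts the fifth (Eb) in the bass, with the remaining tones above: Eb, Ab, C.

Eb, Ab, C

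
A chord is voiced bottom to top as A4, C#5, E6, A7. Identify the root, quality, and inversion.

A major, root position

Reducing to letter names: A, C#, E. These stack in thirds as A–C#–E — an A major triad.
With the root (A) in the bass, the chord is in root position (figured bass 5/3).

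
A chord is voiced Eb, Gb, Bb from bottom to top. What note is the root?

Eb

Eb, Gb, Bb are the tones of an Eb minor triad (Eb–Gb–Bb), making Eb the root.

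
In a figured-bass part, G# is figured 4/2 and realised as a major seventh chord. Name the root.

The figures 4/2 mean the seventh of the chord is in the bass. If G# is the seventh of a major seventh chord, the root is A (chord tones A–C#–E–G#).

A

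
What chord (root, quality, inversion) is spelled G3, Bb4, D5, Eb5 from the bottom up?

Eb major seventh, first inversion

Reducing to letter names: G, Bb, D, Eb. These stack in thirds as Eb–G–Bb–D — an Eb major seventh chord.
The lowest note is G, the third of the chord, so this is first inversion (figured bass 6/5).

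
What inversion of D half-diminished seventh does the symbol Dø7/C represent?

Dø7/C means D half-diminished seventh with C in the bass. C is the seventh of D half-diminished seventh (D–F–Ab–C), so this is third inversion.

third inversion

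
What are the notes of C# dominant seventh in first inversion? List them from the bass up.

E#, G#, B, C#

C# dominant seventh is C#–E#–G#–B. First inversion puts the third (E#) in the bass, with the remaining tones above: E#, G#, B, C#.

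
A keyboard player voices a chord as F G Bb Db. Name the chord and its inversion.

Reducing to letter names: F, G, Bb, Db. These stack in thirds as G–Bb–Db–F — a G half-diminished seventh chord.
F is the seventh of G half-diminished seventh; seventh in the bass means third inversion (figured bass 4/2).

G half-diminished seventh, third inversion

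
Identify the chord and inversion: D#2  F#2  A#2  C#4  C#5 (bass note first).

The distinct note names are D#, F#, A#, C#. Stacked in thirds they read D#–F#–A#–C#, which is a minor seventh chord on D#.
D# is the root of D# minor seventh; root in the bass means root position (figured bass 7).

D# minor seventh, root position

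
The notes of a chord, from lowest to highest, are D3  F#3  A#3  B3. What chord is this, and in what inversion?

The distinct note names are D, F#, A#, B. Stacked in thirds they read B–D–F#–A#, which is a minor-major seventh chord on B.
With the third (D) in the bass, the chord is in first inversion (figured bass 6/5).

B minor-major seventh, first inversion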